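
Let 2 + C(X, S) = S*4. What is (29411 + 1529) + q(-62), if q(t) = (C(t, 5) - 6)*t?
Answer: 30196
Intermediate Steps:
C(X, S) = -2 + 4*S (C(X, S) = -2 + S*4 = -2 + 4*S)
q(t) = 12*t (q(t) = ((-2 + 4*5) - 6)*t = ((-2 + 20) - 6)*t = (18 - 6)*t = 12*t)
(29411 + 1529) + q(-62) = (29411 + 1529) + 12*(-62) = 30940 - 744 = 30196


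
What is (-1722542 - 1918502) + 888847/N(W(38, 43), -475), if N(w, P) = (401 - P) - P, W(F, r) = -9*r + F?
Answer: -4918161597/1351 ≈ -3.6404e+6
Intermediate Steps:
W(F, r) = F - 9*r
N(w, P) = 401 - 2*P
(-1722542 - 1918502) + 888847/N(W(38, 43), -475) = (-1722542 - 1918502) + 888847/(401 - 2*(-475)) = -3641044 + 888847/(401 + 950) = -3641044 + 888847/1351 = -4918161597/1351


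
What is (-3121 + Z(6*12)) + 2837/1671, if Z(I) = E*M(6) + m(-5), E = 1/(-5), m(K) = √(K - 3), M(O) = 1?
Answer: -26063441/8355 + 2*I*√2 ≈ -3119.5 + 2.8284*I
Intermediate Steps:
m(K) = √(-3 + K)
E = -⅕ (E = 1*(-⅕) = -⅕ ≈ -0.20000)
Z(I) = -⅕ + 2*I*√2 (Z(I) = -⅕*1 + √(-3 - 5) = -⅕ + √(-8) = -⅕ + 2*I*√2)
(-3121 + Z(6*12)) + 2837/1671 = (-3121 + (-⅕ + 2*I*√2)) + 2837/1671 = (-15606/5 + 2*I*√2) + 2837*(1/1671) = (-15606/5 + 2*I*√2) + 2837/1671 = -26063441/8355 + 2*I*√2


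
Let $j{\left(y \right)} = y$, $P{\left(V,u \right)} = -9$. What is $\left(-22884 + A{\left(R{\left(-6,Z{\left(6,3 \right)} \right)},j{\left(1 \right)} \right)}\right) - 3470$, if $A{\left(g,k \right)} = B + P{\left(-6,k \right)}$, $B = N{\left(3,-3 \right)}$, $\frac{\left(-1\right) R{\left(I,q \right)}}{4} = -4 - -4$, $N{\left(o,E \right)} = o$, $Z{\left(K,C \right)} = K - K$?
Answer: $-26360$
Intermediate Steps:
$Z{\left(K,C \right)} = 0$
$R{\left(I,q \right)} = 0$ ($R{\left(I,q \right)} = - 4 \left(-4 - -4\right) = - 4 \left(-4 + 4\right) = \left(-4\right) 0 = 0$)
$B = 3$
$A{\left(g,k \right)} = -6$ ($A{\left(g,k \right)} = 3 - 9 = -6$)
$\left(-22884 + A{\left(R{\left(-6,Z{\left(6,3 \right)} \right)},j{\left(1 \right)} \right)}\right) - 3470 = \left(-22884 - 6\right) - 3470 = -22890 - 3470 = -26360$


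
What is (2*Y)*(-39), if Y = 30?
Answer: -2340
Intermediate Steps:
(2*Y)*(-39) = (2*30)*(-39) = 60*(-39) = -2340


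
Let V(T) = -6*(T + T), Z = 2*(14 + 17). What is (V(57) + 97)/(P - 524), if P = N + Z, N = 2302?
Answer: -587/1840 ≈ -0.31902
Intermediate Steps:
Z = 62 (Z = 2*31 = 62)
V(T) = -12*T
P = 2364 (P = 2302 + 62 = 2364)
(V(57) + 97)/(P - 524) = (-12*57 + 97)/(2364 - 524) = (-684 + 97)/1840 = -587*1/1840 = -587/1840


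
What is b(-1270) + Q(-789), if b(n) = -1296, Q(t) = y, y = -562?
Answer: -1858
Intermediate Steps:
Q(t) = -562
b(-1270) + Q(-789) = -1296 - 562 = -1858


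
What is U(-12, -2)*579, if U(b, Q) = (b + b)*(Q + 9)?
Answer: -97272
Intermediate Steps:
U(b, Q) = 2*b*(9 + Q) (U(b, Q) = (2*b)*(9 + Q) = 2*b*(9 + Q))
U(-12, -2)*579 = (2*(-12)*(9 - 2))*579 = (2*(-12)*7)*579 = -168*579 = -97272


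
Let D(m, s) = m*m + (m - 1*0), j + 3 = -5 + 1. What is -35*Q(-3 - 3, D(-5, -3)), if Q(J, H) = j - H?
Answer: 945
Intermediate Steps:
j = -7 (j = -3 + (-5 + 1) = -3 - 4 = -7)
D(m, s) = m + m² (D(m, s) = m² + (m + 0) = m² + m = m + m²)
Q(J, H) = -7 - H
-35*Q(-3 - 3, D(-5, -3)) = -35*(-7 - (-5)*(1 - 5)) = -35*(-7 - (-5)*(-4)) = -35*(-7 - 1*20) = -35*(-7 - 20) = -35*(-27) = 945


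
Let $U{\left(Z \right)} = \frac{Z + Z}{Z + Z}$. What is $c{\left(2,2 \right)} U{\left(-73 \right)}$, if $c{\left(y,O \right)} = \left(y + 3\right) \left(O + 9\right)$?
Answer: $55$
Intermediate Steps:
$U{\left(Z \right)} = 1$ ($U{\left(Z \right)} = \frac{2 Z}{2 Z} = 2 Z \frac{1}{2 Z} = 1$)
$c{\left(y,O \right)} = \left(3 + y\right) \left(9 + O\right)$
$c{\left(2,2 \right)} U{\left(-73 \right)} = \left(27 + 3 \cdot 2 + 9 \cdot 2 + 2 \cdot 2\right) 1 = \left(27 + 6 + 18 + 4\right) 1 = 55 \cdot 1 = 55$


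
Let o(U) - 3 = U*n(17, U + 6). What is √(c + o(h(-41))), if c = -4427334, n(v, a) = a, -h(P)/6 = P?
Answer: I*√4365339 ≈ 2089.3*I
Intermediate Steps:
h(P) = -6*P
o(U) = 3 + U*(6 + U) (o(U) = 3 + U*(U + 6) = 3 + U*(6 + U))
√(c + o(h(-41))) = √(-4427334 + (3 + (-6*(-41))*(6 - 6*(-41)))) = √(-4427334 + (3 + 246*(6 + 246))) = √(-4427334 + (3 + 246*252)) = √(-4427334 + (3 + 61992)) = √(-4427334 + 61995) = √(-4365339) = I*√4365339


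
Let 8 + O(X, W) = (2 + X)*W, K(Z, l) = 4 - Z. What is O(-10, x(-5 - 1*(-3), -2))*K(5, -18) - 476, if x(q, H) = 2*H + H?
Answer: -516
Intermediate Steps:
x(q, H) = 3*H
O(X, W) = -8 + W*(2 + X) (O(X, W) = -8 + (2 + X)*W = -8 + W*(2 + X))
O(-10, x(-5 - 1*(-3), -2))*K(5, -18) - 476 = (-8 + 2*(3*(-2)) + (3*(-2))*(-10))*(4 - 1*5) - 476 = (-8 + 2*(-6) - 6*(-10))*(4 - 5) - 476 = (-8 - 12 + 60)*(-1) - 476 = 40*(-1) - 476 = -40 - 476 = -516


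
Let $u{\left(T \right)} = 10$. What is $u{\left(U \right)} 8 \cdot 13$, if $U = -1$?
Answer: $1040$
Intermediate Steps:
$u{\left(U \right)} 8 \cdot 13 = 10 \cdot 8 \cdot 13 = 80 \cdot 13 = 1040$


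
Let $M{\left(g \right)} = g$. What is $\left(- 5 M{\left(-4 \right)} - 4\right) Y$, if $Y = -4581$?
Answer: $-73296$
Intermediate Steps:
$\left(- 5 M{\left(-4 \right)} - 4\right) Y = \left(\left(-5\right) \left(-4\right) - 4\right) \left(-4581\right) = \left(20 - 4\right) \left(-4581\right) = 16 \left(-4581\right) = -73296$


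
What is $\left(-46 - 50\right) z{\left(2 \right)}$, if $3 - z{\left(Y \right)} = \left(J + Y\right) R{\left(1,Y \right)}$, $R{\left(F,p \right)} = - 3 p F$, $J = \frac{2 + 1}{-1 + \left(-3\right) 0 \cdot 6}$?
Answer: $288$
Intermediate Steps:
$J = -3$ ($J = \frac{3}{-1 + 0 \cdot 6} = \frac{3}{-1 + 0} = \frac{3}{-1} = 3 \left(-1\right) = -3$)
$R{\left(F,p \right)} = - 3 F p$
$z{\left(Y \right)} = 3 + 3 Y \left(-3 + Y\right)$ ($z{\left(Y \right)} = 3 - \left(-3 + Y\right) \left(\left(-3\right) 1 Y\right) = 3 - \left(-3 + Y\right) \left(- 3 Y\right) = 3 - - 3 Y \left(-3 + Y\right) = 3 + 3 Y \left(-3 + Y\right)$)
$\left(-46 - 50\right) z{\left(2 \right)} = \left(-46 - 50\right) \left(3 - 18 + 3 \cdot 2^{2}\right) = - 96 \left(3 - 18 + 3 \cdot 4\right) = - 96 \left(3 - 18 + 12\right) = \left(-96\right) \left(-3\right) = 288$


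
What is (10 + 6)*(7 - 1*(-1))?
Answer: 128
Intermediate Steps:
(10 + 6)*(7 - 1*(-1)) = 16*(7 + 1) = 16*8 = 128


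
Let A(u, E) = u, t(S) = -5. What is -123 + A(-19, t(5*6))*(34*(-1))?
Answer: 523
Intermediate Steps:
-123 + A(-19, t(5*6))*(34*(-1)) = -123 - 646*(-1) = -123 - 19*(-34) = -123 + 646 = 523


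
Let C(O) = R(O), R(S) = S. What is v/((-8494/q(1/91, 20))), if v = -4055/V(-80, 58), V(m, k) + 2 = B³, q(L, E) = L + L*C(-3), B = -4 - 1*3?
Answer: 811/26666913 ≈ 3.0412e-5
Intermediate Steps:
C(O) = O
B = -7 (B = -4 - 3 = -7)
q(L, E) = -2*L (q(L, E) = L + L*(-3) = L - 3*L = -2*L)
V(m, k) = -345 (V(m, k) = -2 + (-7)³ = -2 - 343 = -345)
v = 811/69 (v = -4055/(-345) = -4055*(-1/345) = 811/69 ≈ 11.754)
v/((-8494/q(1/91, 20))) = 811/(69*((-8494/((-2/91))))) = 811/(69*((-8494/((-2*1/91))))) = 811/(69*((-8494/(-2/91)))) = 811/(69*((-8494*(-91/2)))) = (811/69)/386477 = (811/69)*(1/386477) = 811/26666913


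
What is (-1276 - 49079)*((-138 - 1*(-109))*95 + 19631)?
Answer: -849790980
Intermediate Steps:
(-1276 - 49079)*((-138 - 1*(-109))*95 + 19631) = -50355*((-138 + 109)*95 + 19631) = -50355*(-29*95 + 19631) = -50355*(-2755 + 19631) = -50355*16876 = -849790980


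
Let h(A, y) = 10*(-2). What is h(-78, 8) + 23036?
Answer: 23016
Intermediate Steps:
h(A, y) = -20
h(-78, 8) + 23036 = -20 + 23036 = 23016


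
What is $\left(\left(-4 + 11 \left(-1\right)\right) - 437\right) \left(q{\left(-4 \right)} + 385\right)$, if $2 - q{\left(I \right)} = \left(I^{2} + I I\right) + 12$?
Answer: $-155036$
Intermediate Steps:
$q{\left(I \right)} = -10 - 2 I^{2}$ ($q{\left(I \right)} = 2 - \left(\left(I^{2} + I I\right) + 12\right) = 2 - \left(\left(I^{2} + I^{2}\right) + 12\right) = 2 - \left(2 I^{2} + 12\right) = 2 - \left(12 + 2 I^{2}\right) = -10 - 2 I^{2}$)
$\left(\left(-4 + 11 \left(-1\right)\right) - 437\right) \left(q{\left(-4 \right)} + 385\right) = \left(\left(-4 + 11 \left(-1\right)\right) - 437\right) \left(\left(-10 - 2 \left(-4\right)^{2}\right) + 385\right) = \left(\left(-4 - 11\right) - 437\right) \left(\left(-10 - 32\right) + 385\right) = \left(-15 - 437\right) \left(\left(-10 - 32\right) + 385\right) = - 452 \left(-42 + 385\right) = \left(-452\right) 343 = -155036$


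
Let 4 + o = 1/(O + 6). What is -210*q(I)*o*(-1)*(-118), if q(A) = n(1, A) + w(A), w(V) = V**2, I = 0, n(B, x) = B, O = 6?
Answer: 97055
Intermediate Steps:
o = -47/12 (o = -4 + 1/(6 + 6) = -4 + 1/12 = -47/12 ≈ -3.9167)
q(A) = 1 + A**2
-210*q(I)*o*(-1)*(-118) = -210*(1 + 0**2)*(-47/12)*(-1)*(-118) = -210*(1 + 0)*(-47/12)*(-1)*(-118) = -210*1*(-47/12)*(-1)*(-118) = -(-1645)*(-1)/2*(-118) = -210*47/12*(-118) = -1645/2*(-118) = 97055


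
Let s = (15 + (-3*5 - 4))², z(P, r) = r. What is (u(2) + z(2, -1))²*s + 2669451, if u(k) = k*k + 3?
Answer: 2670027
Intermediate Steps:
u(k) = 3 + k² (u(k) = k² + 3 = 3 + k²)
s = 16 (s = (15 + (-15 - 4))² = (15 - 19)² = (-4)² = 16)
(u(2) + z(2, -1))²*s + 2669451 = ((3 + 2²) - 1)²*16 + 2669451 = ((3 + 4) - 1)²*16 + 2669451 = (7 - 1)²*16 + 2669451 = 6²*16 + 2669451 = 36*16 + 2669451 = 576 + 2669451 = 2670027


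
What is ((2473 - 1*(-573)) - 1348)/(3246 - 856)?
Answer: 849/1195 ≈ 0.71046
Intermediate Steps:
((2473 - 1*(-573)) - 1348)/(3246 - 856) = ((2473 + 573) - 1348)/2390 = (3046 - 1348)*(1/2390) = 1698*(1/2390) = 849/1195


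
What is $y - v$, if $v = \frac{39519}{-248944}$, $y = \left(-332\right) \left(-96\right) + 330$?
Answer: $\frac{8016534207}{248944} \approx 32202.0$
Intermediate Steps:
$y = 32202$ ($y = 31872 + 330 = 32202$)
$v = - \frac{39519}{248944}$ ($v = 39519 \left(- \frac{1}{248944}\right) = - \frac{39519}{248944} \approx -0.15875$)
$y - v = 32202 - - \frac{39519}{248944} = 32202 + \frac{39519}{248944} = \frac{8016534207}{248944}$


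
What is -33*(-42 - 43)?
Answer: 2805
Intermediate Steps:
-33*(-42 - 43) = -33*(-85) = 2805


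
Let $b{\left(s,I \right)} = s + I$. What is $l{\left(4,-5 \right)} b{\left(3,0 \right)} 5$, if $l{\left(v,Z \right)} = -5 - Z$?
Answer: $0$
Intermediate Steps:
$b{\left(s,I \right)} = I + s$
$l{\left(4,-5 \right)} b{\left(3,0 \right)} 5 = \left(-5 - -5\right) \left(0 + 3\right) 5 = \left(-5 + 5\right) 3 \cdot 5 = 0 \cdot 3 \cdot 5 = 0 \cdot 5 = 0$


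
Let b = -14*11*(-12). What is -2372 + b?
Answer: -524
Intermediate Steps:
b = 1848 (b = -154*(-12) = 1848)
-2372 + b = -2372 + 1848 = -524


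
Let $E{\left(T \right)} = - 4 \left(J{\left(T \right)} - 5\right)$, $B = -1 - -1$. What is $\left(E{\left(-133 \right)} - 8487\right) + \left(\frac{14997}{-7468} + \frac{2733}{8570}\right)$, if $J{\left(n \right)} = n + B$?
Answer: $- \frac{253977072423}{32000380} \approx -7936.7$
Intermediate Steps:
$B = 0$ ($B = -1 + 1 = 0$)
$J{\left(n \right)} = n$ ($J{\left(n \right)} = n + 0 = n$)
$E{\left(T \right)} = 20 - 4 T$ ($E{\left(T \right)} = - 4 \left(T - 5\right) = - 4 \left(-5 + T\right) = 20 - 4 T$)
$\left(E{\left(-133 \right)} - 8487\right) + \left(\frac{14997}{-7468} + \frac{2733}{8570}\right) = \left(\left(20 - -532\right) - 8487\right) + \left(\frac{14997}{-7468} + \frac{2733}{8570}\right) = \left(\left(20 + 532\right) - 8487\right) + \left(14997 \left(- \frac{1}{7468}\right) + 2733 \cdot \frac{1}{8570}\right) = \left(552 - 8487\right) + \left(- \frac{14997}{7468} + \frac{2733}{8570}\right) = -7935 - \frac{54057123}{32000380} = - \frac{253977072423}{32000380}$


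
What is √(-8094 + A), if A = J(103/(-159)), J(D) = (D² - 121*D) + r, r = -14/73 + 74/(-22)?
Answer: I*√130717016847857/127677 ≈ 89.547*I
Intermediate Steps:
r = -2855/803 (r = -14*1/73 + 74*(-1/22) = -14/73 - 37/11 = -2855/803 ≈ -3.5554)
J(D) = -2855/803 + D² - 121*D (J(D) = (D² - 121*D) - 2855/803 = -2855/803 + D² - 121*D)
A = 1527580223/20300643 (A = -2855/803 + (103/(-159))² - 12463/(-159) = -2855/803 + (103*(-1/159))² - 12463*(-1)/159 = -2855/803 + (-103/159)² - 121*(-103/159) = -2855/803 + 10609/25281 + 12463/159 = 1527580223/20300643 ≈ 75.248)
√(-8094 + A) = √(-8094 + 1527580223/20300643) = √(-162785824219/20300643) = I*√130717016847857/127677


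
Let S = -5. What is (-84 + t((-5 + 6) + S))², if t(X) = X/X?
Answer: 6889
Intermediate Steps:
t(X) = 1
(-84 + t((-5 + 6) + S))² = (-84 + 1)² = (-83)² = 6889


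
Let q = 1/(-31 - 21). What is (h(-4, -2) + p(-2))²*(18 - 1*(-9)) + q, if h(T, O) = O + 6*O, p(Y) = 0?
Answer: 275183/52 ≈ 5292.0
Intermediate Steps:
q = -1/52 (q = 1/(-52) = -1/52 ≈ -0.019231)
h(T, O) = 7*O
(h(-4, -2) + p(-2))²*(18 - 1*(-9)) + q = (7*(-2) + 0)²*(18 - 1*(-9)) - 1/52 = (-14 + 0)²*(18 + 9) - 1/52 = (-14)²*27 - 1/52 = 196*27 - 1/52 = 5292 - 1/52 = 275183/52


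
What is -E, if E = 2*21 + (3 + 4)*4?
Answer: -70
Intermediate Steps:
E = 70 (E = 42 + 7*4 = 42 + 28 = 70)
-E = -1*70 = -70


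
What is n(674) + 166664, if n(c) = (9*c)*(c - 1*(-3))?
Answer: 4273346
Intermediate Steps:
n(c) = 9*c*(3 + c) (n(c) = (9*c)*(c + 3) = (9*c)*(3 + c) = 9*c*(3 + c))
n(674) + 166664 = 9*674*(3 + 674) + 166664 = 9*674*677 + 166664 = 4106682 + 166664 = 4273346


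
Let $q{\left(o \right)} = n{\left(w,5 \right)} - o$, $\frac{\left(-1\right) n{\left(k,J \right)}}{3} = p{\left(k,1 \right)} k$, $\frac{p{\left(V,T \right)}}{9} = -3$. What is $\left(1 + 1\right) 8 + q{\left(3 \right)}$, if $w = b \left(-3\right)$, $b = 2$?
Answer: $-473$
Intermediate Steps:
$p{\left(V,T \right)} = -27$ ($p{\left(V,T \right)} = 9 \left(-3\right) = -27$)
$w = -6$ ($w = 2 \left(-3\right) = -6$)
$n{\left(k,J \right)} = 81 k$ ($n{\left(k,J \right)} = - 3 \left(- 27 k\right) = 81 k$)
$q{\left(o \right)} = -486 - o$ ($q{\left(o \right)} = 81 \left(-6\right) - o = -486 - o$)
$\left(1 + 1\right) 8 + q{\left(3 \right)} = \left(1 + 1\right) 8 - 489 = 2 \cdot 8 - 489 = 16 - 489 = -473$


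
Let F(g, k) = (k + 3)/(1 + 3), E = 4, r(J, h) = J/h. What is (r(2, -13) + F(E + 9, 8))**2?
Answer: 18225/2704 ≈ 6.7400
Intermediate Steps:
F(g, k) = 3/4 + k/4 (F(g, k) = (3 + k)/4 = (3 + k)*(1/4) = 3/4 + k/4)
(r(2, -13) + F(E + 9, 8))**2 = (2/(-13) + (3/4 + (1/4)*8))**2 = (2*(-1/13) + (3/4 + 2))**2 = (-2/13 + 11/4)**2 = (135/52)**2 = 18225/2704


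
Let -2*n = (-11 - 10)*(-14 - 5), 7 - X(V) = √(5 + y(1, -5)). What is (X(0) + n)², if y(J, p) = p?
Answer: 148225/4 ≈ 37056.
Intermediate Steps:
X(V) = 7 (X(V) = 7 - √(5 - 5) = 7 - √0 = 7 - 1*0 = 7 + 0 = 7)
n = -399/2 (n = -(-11 - 10)*(-14 - 5)/2 = -(-21)*(-19)/2 = -½*399 = -399/2 ≈ -199.50)
(X(0) + n)² = (7 - 399/2)² = (-385/2)² = 148225/4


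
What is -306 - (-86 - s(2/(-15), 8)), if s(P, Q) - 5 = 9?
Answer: -206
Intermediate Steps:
s(P, Q) = 14 (s(P, Q) = 5 + 9 = 14)
-306 - (-86 - s(2/(-15), 8)) = -306 - (-86 - 1*14) = -306 - (-86 - 14) = -306 - 1*(-100) = -306 + 100 = -206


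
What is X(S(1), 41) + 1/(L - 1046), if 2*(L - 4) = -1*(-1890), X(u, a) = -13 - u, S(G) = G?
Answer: -1359/97 ≈ -14.010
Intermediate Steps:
L = 949 (L = 4 + (-1*(-1890))/2 = 4 + (½)*1890 = 4 + 945 = 949)
X(S(1), 41) + 1/(L - 1046) = (-13 - 1*1) + 1/(949 - 1046) = (-13 - 1) + 1/(-97) = -14 - 1/97 = -1359/97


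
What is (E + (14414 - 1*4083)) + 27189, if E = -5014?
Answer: 32506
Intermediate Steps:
(E + (14414 - 1*4083)) + 27189 = (-5014 + (14414 - 1*4083)) + 27189 = (-5014 + (14414 - 4083)) + 27189 = (-5014 + 10331) + 27189 = 5317 + 27189 = 32506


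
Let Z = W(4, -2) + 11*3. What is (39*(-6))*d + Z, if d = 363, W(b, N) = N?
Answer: -84911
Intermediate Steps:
Z = 31 (Z = -2 + 11*3 = -2 + 33 = 31)
(39*(-6))*d + Z = (39*(-6))*363 + 31 = -234*363 + 31 = -84942 + 31 = -84911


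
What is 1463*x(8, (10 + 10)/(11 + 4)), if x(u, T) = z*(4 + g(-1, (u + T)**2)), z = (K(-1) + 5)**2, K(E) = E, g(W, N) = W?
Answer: 70224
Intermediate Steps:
z = 16 (z = (-1 + 5)**2 = 4**2 = 16)
x(u, T) = 48 (x(u, T) = 16*(4 - 1) = 16*3 = 48)
1463*x(8, (10 + 10)/(11 + 4)) = 1463*48 = 70224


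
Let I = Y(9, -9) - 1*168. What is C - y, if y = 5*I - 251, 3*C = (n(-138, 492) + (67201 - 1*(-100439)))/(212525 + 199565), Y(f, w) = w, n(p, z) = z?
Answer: 234095142/206045 ≈ 1136.1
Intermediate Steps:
I = -177 (I = -9 - 1*168 = -9 - 168 = -177)
C = 28022/206045 (C = ((492 + (67201 - 1*(-100439)))/(212525 + 199565))/3 = ((492 + (67201 + 100439))/412090)/3 = ((492 + 167640)*(1/412090))/3 = (168132*(1/412090))/3 = (1/3)*(84066/206045) = 28022/206045 ≈ 0.13600)
y = -1136 (y = 5*(-177) - 251 = -885 - 251 = -1136)
C - y = 28022/206045 - 1*(-1136) = 28022/206045 + 1136 = 234095142/206045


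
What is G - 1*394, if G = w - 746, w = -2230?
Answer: -3370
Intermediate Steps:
G = -2976 (G = -2230 - 746 = -2976)
G - 1*394 = -2976 - 1*394 = -2976 - 394 = -3370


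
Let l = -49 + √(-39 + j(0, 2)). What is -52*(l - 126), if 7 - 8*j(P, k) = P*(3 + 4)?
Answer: 9100 - 13*I*√610 ≈ 9100.0 - 321.08*I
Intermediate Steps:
j(P, k) = 7/8 - 7*P/8 (j(P, k) = 7/8 - P*(3 + 4)/8 = 7/8 - P*7/8 = 7/8 - 7*P/8)
l = -49 + I*√610/4 (l = -49 + √(-39 + (7/8 - 7/8*0)) = -49 + √(-39 + (7/8 + 0)) = -49 + √(-39 + 7/8) = -49 + √(-305/8) = -49 + I*√610/4 ≈ -49.0 + 6.1745*I)
-52*(l - 126) = -52*((-49 + I*√610/4) - 126) = -52*(-175 + I*√610/4) = 9100 - 13*I*√610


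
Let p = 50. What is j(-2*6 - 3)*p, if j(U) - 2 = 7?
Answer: 450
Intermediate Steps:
j(U) = 9 (j(U) = 2 + 7 = 9)
j(-2*6 - 3)*p = 9*50 = 450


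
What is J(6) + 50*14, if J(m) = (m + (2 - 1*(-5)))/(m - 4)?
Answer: 1413/2 ≈ 706.50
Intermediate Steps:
J(m) = (7 + m)/(-4 + m) (J(m) = (m + (2 + 5))/(-4 + m) = (m + 7)/(-4 + m) = (7 + m)/(-4 + m))
J(6) + 50*14 = (7 + 6)/(-4 + 6) + 50*14 = 13/2 + 700 = 1413/2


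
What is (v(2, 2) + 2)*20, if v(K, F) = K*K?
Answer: 120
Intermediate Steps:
v(K, F) = K²
(v(2, 2) + 2)*20 = (2² + 2)*20 = (4 + 2)*20 = 6*20 = 120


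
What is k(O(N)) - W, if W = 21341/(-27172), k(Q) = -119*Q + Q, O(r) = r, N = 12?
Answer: -38454211/27172 ≈ -1415.2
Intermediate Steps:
k(Q) = -118*Q
W = -21341/27172 (W = 21341*(-1/27172) = -21341/27172 ≈ -0.78540)
k(O(N)) - W = -118*12 - 1*(-21341/27172) = -1416 + 21341/27172 = -38454211/27172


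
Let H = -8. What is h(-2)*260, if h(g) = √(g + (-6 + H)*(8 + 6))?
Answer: 780*I*√22 ≈ 3658.5*I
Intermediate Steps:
h(g) = √(-196 + g) (h(g) = √(g + (-6 - 8)*(8 + 6)) = √(g - 14*14) = √(g - 196) = √(-196 + g))
h(-2)*260 = √(-196 - 2)*260 = √(-198)*260 = (3*I*√22)*260 = 780*I*√22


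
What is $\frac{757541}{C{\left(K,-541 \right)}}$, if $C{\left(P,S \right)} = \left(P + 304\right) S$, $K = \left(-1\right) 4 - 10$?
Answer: $- \frac{757541}{156890} \approx -4.8285$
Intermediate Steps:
$K = -14$ ($K = -4 - 10 = -14$)
$C{\left(P,S \right)} = S \left(304 + P\right)$ ($C{\left(P,S \right)} = \left(304 + P\right) S = S \left(304 + P\right)$)
$\frac{757541}{C{\left(K,-541 \right)}} = \frac{757541}{\left(-541\right) \left(304 - 14\right)} = \frac{757541}{\left(-541\right) 290} = \frac{757541}{-156890} = 757541 \left(- \frac{1}{156890}\right) = - \frac{757541}{156890}$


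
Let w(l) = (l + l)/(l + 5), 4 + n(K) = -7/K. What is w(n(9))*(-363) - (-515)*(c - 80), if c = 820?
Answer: 396709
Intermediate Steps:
n(K) = -4 - 7/K
w(l) = 2*l/(5 + l) (w(l) = (2*l)/(5 + l) = 2*l/(5 + l))
w(n(9))*(-363) - (-515)*(c - 80) = (2*(-4 - 7/9)/(5 + (-4 - 7/9)))*(-363) - (-515)*(820 - 80) = (2*(-4 - 7*⅑)/(5 + (-4 - 7*⅑)))*(-363) - (-515)*740 = (2*(-4 - 7/9)/(5 + (-4 - 7/9)))*(-363) - 1*(-381100) = (2*(-43/9)/(5 - 43/9))*(-363) + 381100 = (2*(-43/9)/(2/9))*(-363) + 381100 = (2*(-43/9)*(9/2))*(-363) + 381100 = -43*(-363) + 381100 = 15609 + 381100 = 396709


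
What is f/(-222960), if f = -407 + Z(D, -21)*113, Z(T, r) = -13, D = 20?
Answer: 469/55740 ≈ 0.0084141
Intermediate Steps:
f = -1876 (f = -407 - 13*113 = -407 - 1469 = -1876)
f/(-222960) = -1876/(-222960) = -1876*(-1/222960) = 469/55740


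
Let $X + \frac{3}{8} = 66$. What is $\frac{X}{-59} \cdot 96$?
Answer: $- \frac{6300}{59} \approx -106.78$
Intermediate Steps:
$X = \frac{525}{8}$ ($X = - \frac{3}{8} + 66 = \frac{525}{8} \approx 65.625$)
$\frac{X}{-59} \cdot 96 = \frac{1}{-59} \cdot \frac{525}{8} \cdot 96 = \left(- \frac{1}{59}\right) \frac{525}{8} \cdot 96 = \left(- \frac{525}{472}\right) 96 = - \frac{6300}{59}$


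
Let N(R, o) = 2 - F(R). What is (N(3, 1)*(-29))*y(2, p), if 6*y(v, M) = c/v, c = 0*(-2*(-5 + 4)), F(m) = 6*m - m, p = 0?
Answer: 0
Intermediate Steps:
F(m) = 5*m
c = 0 (c = 0*(-2*(-1)) = 0*2 = 0)
y(v, M) = 0 (y(v, M) = (0/v)/6 = (⅙)*0 = 0)
N(R, o) = 2 - 5*R
(N(3, 1)*(-29))*y(2, p) = ((2 - 5*3)*(-29))*0 = ((2 - 15)*(-29))*0 = -13*(-29)*0 = 377*0 = 0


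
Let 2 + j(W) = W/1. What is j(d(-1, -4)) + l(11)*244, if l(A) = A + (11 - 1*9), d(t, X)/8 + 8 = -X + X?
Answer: 3106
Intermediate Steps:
d(t, X) = -64 (d(t, X) = -64 + 8*(-X + X) = -64 + 8*0 = -64 + 0 = -64)
j(W) = -2 + W (j(W) = -2 + W/1 = -2 + W*1 = -2 + W)
l(A) = 2 + A (l(A) = A + (11 - 9) = A + 2 = 2 + A)
j(d(-1, -4)) + l(11)*244 = (-2 - 64) + (2 + 11)*244 = -66 + 13*244 = -66 + 3172 = 3106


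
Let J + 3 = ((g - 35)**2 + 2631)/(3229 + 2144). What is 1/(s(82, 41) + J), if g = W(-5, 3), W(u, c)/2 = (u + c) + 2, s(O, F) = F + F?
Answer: 5373/428323 ≈ 0.012544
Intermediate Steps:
s(O, F) = 2*F
W(u, c) = 4 + 2*c + 2*u (W(u, c) = 2*((u + c) + 2) = 2*((c + u) + 2) = 2*(2 + c + u) = 4 + 2*c + 2*u)
g = 0 (g = 4 + 2*3 + 2*(-5) = 4 + 6 - 10 = 0)
J = -12263/5373 (J = -3 + ((0 - 35)**2 + 2631)/(3229 + 2144) = -3 + ((-35)**2 + 2631)/5373 = -3 + (1225 + 2631)*(1/5373) = -3 + 3856*(1/5373) = -3 + 3856/5373 = -12263/5373 ≈ -2.2823)
1/(s(82, 41) + J) = 1/(2*41 - 12263/5373) = 1/(82 - 12263/5373) = 1/(428323/5373) = 5373/428323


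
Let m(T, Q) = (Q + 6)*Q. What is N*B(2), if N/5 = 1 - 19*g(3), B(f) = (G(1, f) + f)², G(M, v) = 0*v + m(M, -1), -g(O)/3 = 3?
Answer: 7740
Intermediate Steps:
m(T, Q) = Q*(6 + Q) (m(T, Q) = (6 + Q)*Q = Q*(6 + Q))
g(O) = -9 (g(O) = -3*3 = -9)
G(M, v) = -5 (G(M, v) = 0*v - (6 - 1) = 0 - 1*5 = 0 - 5 = -5)
B(f) = (-5 + f)²
N = 860 (N = 5*(1 - 19*(-9)) = 5*(1 + 171) = 5*172 = 860)
N*B(2) = 860*(-5 + 2)² = 860*(-3)² = 860*9 = 7740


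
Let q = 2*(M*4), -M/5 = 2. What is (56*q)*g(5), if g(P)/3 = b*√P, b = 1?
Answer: -13440*√5 ≈ -30053.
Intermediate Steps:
M = -10 (M = -5*2 = -10)
g(P) = 3*√P (g(P) = 3*(1*√P) = 3*√P)
q = -80 (q = 2*(-10*4) = 2*(-40) = -80)
(56*q)*g(5) = (56*(-80))*(3*√5) = -13440*√5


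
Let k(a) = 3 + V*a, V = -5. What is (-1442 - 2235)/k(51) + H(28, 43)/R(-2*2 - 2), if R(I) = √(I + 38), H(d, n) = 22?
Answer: 3677/252 + 11*√2/4 ≈ 18.480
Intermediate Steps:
k(a) = 3 - 5*a
R(I) = √(38 + I)
(-1442 - 2235)/k(51) + H(28, 43)/R(-2*2 - 2) = (-1442 - 2235)/(3 - 5*51) + 22/(√(38 + (-2*2 - 2))) = -3677/(3 - 255) + 22/(√(38 + (-4 - 2))) = -3677/(-252) + 22/(√(38 - 6)) = -3677*(-1/252) + 22/(√32) = 3677/252 + 22/((4*√2)) = 3677/252 + 22*(√2/8) = 3677/252 + 11*√2/4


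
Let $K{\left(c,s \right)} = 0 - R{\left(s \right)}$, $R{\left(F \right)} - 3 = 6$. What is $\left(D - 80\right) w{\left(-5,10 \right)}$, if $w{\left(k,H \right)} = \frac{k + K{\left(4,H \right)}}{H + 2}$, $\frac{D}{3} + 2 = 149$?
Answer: $- \frac{2527}{6} \approx -421.17$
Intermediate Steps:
$D = 441$ ($D = -6 + 3 \cdot 149 = -6 + 447 = 441$)
$R{\left(F \right)} = 9$ ($R{\left(F \right)} = 3 + 6 = 9$)
$K{\left(c,s \right)} = -9$ ($K{\left(c,s \right)} = 0 - 9 = -9$)
$w{\left(k,H \right)} = \frac{-9 + k}{2 + H}$ ($w{\left(k,H \right)} = \frac{k - 9}{H + 2} = \frac{-9 + k}{2 + H}$)
$\left(D - 80\right) w{\left(-5,10 \right)} = \left(441 - 80\right) \frac{-9 - 5}{2 + 10} = 361 \cdot \frac{1}{12} \left(-14\right) = 361 \left(- \frac{7}{6}\right) = - \frac{2527}{6}$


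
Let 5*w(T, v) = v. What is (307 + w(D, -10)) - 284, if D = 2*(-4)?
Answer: 21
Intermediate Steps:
D = -8
w(T, v) = v/5
(307 + w(D, -10)) - 284 = (307 + (⅕)*(-10)) - 284 = (307 - 2) - 284 = 305 - 284 = 21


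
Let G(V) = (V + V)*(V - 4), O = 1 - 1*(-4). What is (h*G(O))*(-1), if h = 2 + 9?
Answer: -110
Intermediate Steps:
O = 5 (O = 1 + 4 = 5)
G(V) = 2*V*(-4 + V) (G(V) = (2*V)*(-4 + V) = 2*V*(-4 + V))
h = 11
(h*G(O))*(-1) = (11*(2*5*(-4 + 5)))*(-1) = (11*(2*5*1))*(-1) = (11*10)*(-1) = 110*(-1) = -110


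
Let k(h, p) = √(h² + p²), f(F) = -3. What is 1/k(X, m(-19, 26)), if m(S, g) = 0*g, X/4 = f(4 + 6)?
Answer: 1/12 ≈ 0.083333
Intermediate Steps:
X = -12 (X = 4*(-3) = -12)
m(S, g) = 0
1/k(X, m(-19, 26)) = 1/(√((-12)² + 0²)) = 1/(√(144 + 0)) = 1/(√144) = 1/12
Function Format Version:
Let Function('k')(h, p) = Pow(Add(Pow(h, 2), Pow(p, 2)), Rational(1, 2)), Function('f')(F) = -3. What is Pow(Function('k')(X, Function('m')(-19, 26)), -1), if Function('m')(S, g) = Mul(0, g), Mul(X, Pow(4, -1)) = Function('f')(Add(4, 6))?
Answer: Rational(1, 12) ≈ 0.083333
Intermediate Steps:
X = -12 (X = Mul(4, -3) = -12)
Function('m')(S, g) = 0
Pow(Function('k')(X, Function('m')(-19, 26)), -1) = Pow(Pow(Add(Pow(-12, 2), Pow(0, 2)), Rational(1, 2)), -1) = Pow(Pow(Add(144, 0), Rational(1, 2)), -1) = Pow(Pow(144, Rational(1, 2)), -1) = Pow(12, -1) = Rational(1, 12)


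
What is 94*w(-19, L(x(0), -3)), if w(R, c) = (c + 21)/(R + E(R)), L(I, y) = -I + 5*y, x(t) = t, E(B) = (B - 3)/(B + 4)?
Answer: -8460/263 ≈ -32.167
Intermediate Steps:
E(B) = (-3 + B)/(4 + B)
w(R, c) = (21 + c)/(R + (-3 + R)/(4 + R)) (w(R, c) = (c + 21)/(R + (-3 + R)/(4 + R)) = (21 + c)/(R + (-3 + R)/(4 + R)))
94*w(-19, L(x(0), -3)) = 94*((4 - 19)*(21 + (-1*0 + 5*(-3)))/(-3 - 19 - 19*(4 - 19))) = 94*(-15*(21 + (0 - 15))/(-3 - 19 - 19*(-15))) = 94*(-15*(21 - 15)/(-3 - 19 + 285)) = 94*(-15*6/263) = 94*((1/263)*(-15)*6) = 94*(-90/263) = -8460/263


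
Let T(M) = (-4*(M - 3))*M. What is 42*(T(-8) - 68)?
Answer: -17640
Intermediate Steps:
T(M) = M*(12 - 4*M) (T(M) = (-4*(-3 + M))*M = (12 - 4*M)*M = M*(12 - 4*M))
42*(T(-8) - 68) = 42*(4*(-8)*(3 - 1*(-8)) - 68) = 42*(4*(-8)*(3 + 8) - 68) = 42*(4*(-8)*11 - 68) = 42*(-352 - 68) = 42*(-420) = -17640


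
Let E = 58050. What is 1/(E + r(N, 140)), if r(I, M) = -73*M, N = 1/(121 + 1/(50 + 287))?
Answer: 1/47830 ≈ 2.0907e-5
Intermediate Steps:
N = 337/40778 (N = 1/(121 + 1/337) = 1/(40778/337) = 337/40778 ≈ 0.0082643)
1/(E + r(N, 140)) = 1/(58050 - 73*140) = 1/(58050 - 10220) = 1/47830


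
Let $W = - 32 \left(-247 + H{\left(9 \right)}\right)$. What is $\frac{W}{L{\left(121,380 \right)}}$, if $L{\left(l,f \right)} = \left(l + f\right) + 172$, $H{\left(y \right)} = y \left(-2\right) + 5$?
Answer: $\frac{8320}{673} \approx 12.363$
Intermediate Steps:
$H{\left(y \right)} = 5 - 2 y$ ($H{\left(y \right)} = - 2 y + 5 = 5 - 2 y$)
$L{\left(l,f \right)} = 172 + f + l$ ($L{\left(l,f \right)} = \left(f + l\right) + 172 = 172 + f + l$)
$W = 8320$ ($W = - 32 \left(-247 + \left(5 - 18\right)\right) = - 32 \left(-247 - 13\right) = \left(-32\right) \left(-260\right) = 8320$)
$\frac{W}{L{\left(121,380 \right)}} = \frac{8320}{172 + 380 + 121} = \frac{8320}{673}$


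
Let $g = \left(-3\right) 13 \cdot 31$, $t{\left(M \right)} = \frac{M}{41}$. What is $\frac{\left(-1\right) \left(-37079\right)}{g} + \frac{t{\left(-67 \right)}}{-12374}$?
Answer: $- \frac{18811356383}{613366806} \approx -30.669$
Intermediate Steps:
$t{\left(M \right)} = \frac{M}{41}$ ($t{\left(M \right)} = M \frac{1}{41} = \frac{M}{41}$)
$g = -1209$ ($g = \left(-39\right) 31 = -1209$)
$\frac{\left(-1\right) \left(-37079\right)}{g} + \frac{t{\left(-67 \right)}}{-12374} = \frac{\left(-1\right) \left(-37079\right)}{-1209} + \frac{\frac{1}{41} \left(-67\right)}{-12374} = 37079 \left(- \frac{1}{1209}\right) - - \frac{67}{507334} = - \frac{37079}{1209} + \frac{67}{507334} = - \frac{18811356383}{613366806}$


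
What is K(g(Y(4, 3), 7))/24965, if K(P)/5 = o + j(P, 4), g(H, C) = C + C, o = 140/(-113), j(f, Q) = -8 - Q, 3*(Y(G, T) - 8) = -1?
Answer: -1496/564209 ≈ -0.0026515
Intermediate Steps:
Y(G, T) = 23/3 (Y(G, T) = 8 + (1/3)*(-1) = 8 - 1/3 = 23/3)
o = -140/113 (o = 140*(-1/113) = -140/113 ≈ -1.2389)
g(H, C) = 2*C
K(P) = -7480/113 (K(P) = 5*(-140/113 + (-8 - 1*4)) = 5*(-140/113 + (-8 - 4)) = 5*(-140/113 - 12) = 5*(-1496/113) = -7480/113)
K(g(Y(4, 3), 7))/24965 = -7480/113/24965 = -7480/113*1/24965 = -1496/564209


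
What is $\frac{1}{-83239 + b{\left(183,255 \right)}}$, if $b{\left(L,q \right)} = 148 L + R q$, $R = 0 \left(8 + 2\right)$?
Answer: $- \frac{1}{56155} \approx -1.7808 \cdot 10^{-5}$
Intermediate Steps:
$R = 0$ ($R = 0 \cdot 10 = 0$)
$b{\left(L,q \right)} = 148 L$ ($b{\left(L,q \right)} = 148 L + 0 q = 148 L + 0 = 148 L$)
$\frac{1}{-83239 + b{\left(183,255 \right)}} = \frac{1}{-83239 + 148 \cdot 183} = \frac{1}{-83239 + 27084} = \frac{1}{-56155} = - \frac{1}{56155}$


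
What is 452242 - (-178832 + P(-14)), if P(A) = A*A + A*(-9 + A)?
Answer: 630556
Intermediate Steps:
P(A) = A**2 + A*(-9 + A)
452242 - (-178832 + P(-14)) = 452242 - (-178832 - 14*(-9 + 2*(-14))) = 452242 - (-178832 - 14*(-9 - 28)) = 452242 - (-178832 - 14*(-37)) = 452242 - (-178832 + 518) = 452242 - 1*(-178314) = 452242 + 178314 = 630556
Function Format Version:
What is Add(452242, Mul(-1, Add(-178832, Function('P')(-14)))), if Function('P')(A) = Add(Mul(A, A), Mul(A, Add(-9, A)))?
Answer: 630556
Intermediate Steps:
Function('P')(A) = Add(Pow(A, 2), Mul(A, Add(-9, A)))
Add(452242, Mul(-1, Add(-178832, Function('P')(-14)))) = Add(452242, Mul(-1, Add(-178832, Mul(-14, Add(-9, Mul(2, -14)))))) = Add(452242, Mul(-1, Add(-178832, Mul(-14, Add(-9, -28))))) = Add(452242, Mul(-1, Add(-178832, Mul(-14, -37)))) = Add(452242, Mul(-1, Add(-178832, 518))) = Add(452242, Mul(-1, -178314)) = Add(452242, 178314) = 630556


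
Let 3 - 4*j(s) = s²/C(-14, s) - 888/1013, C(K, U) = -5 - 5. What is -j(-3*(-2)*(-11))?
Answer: -2225949/20260 ≈ -109.87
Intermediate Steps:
C(K, U) = -10
j(s) = 3927/4052 + s²/40 (j(s) = ¾ - (s²/(-10) - 888/1013)/4 = ¾ - (s²*(-⅒) - 888*1/1013)/4 = ¾ - (-s²/10 - 888/1013)/4 = ¾ - (-888/1013 - s²/10)/4 = ¾ + (222/1013 + s²/40) = 3927/4052 + s²/40)
-j(-3*(-2)*(-11)) = -(3927/4052 + (-3*(-2)*(-11))²/40) = -(3927/4052 + (6*(-11))²/40) = -(3927/4052 + (1/40)*(-66)²) = -(3927/4052 + (1/40)*4356) = -(3927/4052 + 1089/10) = -1*2225949/20260 = -2225949/20260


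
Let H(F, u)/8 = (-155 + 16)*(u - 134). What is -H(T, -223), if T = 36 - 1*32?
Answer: -396984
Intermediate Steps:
T = 4 (T = 36 - 32 = 4)
H(F, u) = 149008 - 1112*u (H(F, u) = 8*((-155 + 16)*(u - 134)) = 8*(-139*(-134 + u)) = 8*(18626 - 139*u) = 149008 - 1112*u)
-H(T, -223) = -(149008 - 1112*(-223)) = -(149008 + 247976) = -1*396984 = -396984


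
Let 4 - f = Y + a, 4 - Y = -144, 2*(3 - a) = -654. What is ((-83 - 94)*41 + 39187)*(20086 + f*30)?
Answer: 187301380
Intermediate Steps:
a = 330 (a = 3 - ½*(-654) = 3 + 327 = 330)
Y = 148 (Y = 4 - 1*(-144) = 4 + 144 = 148)
f = -474 (f = 4 - (148 + 330) = 4 - 1*478 = 4 - 478 = -474)
((-83 - 94)*41 + 39187)*(20086 + f*30) = ((-83 - 94)*41 + 39187)*(20086 - 474*30) = (-177*41 + 39187)*(20086 - 14220) = (-7257 + 39187)*5866 = 31930*5866 = 187301380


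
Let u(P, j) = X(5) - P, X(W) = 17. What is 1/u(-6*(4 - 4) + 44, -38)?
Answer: -1/27 ≈ -0.037037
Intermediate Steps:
u(P, j) = 17 - P
1/u(-6*(4 - 4) + 44, -38) = 1/(17 - (-6*(4 - 4) + 44)) = 1/(17 - (-6*0 + 44)) = 1/(17 - (0 + 44)) = 1/(17 - 1*44) = 1/(17 - 44) = 1/(-27) = -1/27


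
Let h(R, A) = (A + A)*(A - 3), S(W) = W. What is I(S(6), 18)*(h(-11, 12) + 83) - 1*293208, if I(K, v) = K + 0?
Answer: -291414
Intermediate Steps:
I(K, v) = K
h(R, A) = 2*A*(-3 + A) (h(R, A) = (2*A)*(-3 + A) = 2*A*(-3 + A))
I(S(6), 18)*(h(-11, 12) + 83) - 1*293208 = 6*(2*12*(-3 + 12) + 83) - 1*293208 = 6*(2*12*9 + 83) - 293208 = 6*(216 + 83) - 293208 = 6*299 - 293208 = 1794 - 293208 = -291414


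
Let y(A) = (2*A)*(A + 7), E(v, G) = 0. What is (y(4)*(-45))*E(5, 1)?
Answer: 0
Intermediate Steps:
y(A) = 2*A*(7 + A) (y(A) = (2*A)*(7 + A) = 2*A*(7 + A))
(y(4)*(-45))*E(5, 1) = ((2*4*(7 + 4))*(-45))*0 = ((2*4*11)*(-45))*0 = (88*(-45))*0 = -3960*0 = 0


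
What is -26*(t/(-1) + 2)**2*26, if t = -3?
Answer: -16900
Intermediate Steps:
-26*(t/(-1) + 2)**2*26 = -26*(-3/(-1) + 2)**2*26 = -26*(-3*(-1) + 2)**2*26 = -26*(3 + 2)**2*26 = -26*5**2*26 = -26*25*26 = -650*26 = -16900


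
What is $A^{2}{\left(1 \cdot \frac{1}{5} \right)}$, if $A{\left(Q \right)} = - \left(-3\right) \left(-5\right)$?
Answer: $225$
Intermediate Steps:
$A{\left(Q \right)} = -15$ ($A{\left(Q \right)} = \left(-1\right) 15 = -15$)
$A^{2}{\left(1 \cdot \frac{1}{5} \right)} = \left(-15\right)^{2} = 225$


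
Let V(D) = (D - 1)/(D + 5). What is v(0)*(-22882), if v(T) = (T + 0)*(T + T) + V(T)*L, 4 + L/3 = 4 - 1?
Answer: -68646/5 ≈ -13729.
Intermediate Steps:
V(D) = (-1 + D)/(5 + D)
L = -3 (L = -12 + 3*(4 - 1) = -12 + 3*3 = -12 + 9 = -3)
v(T) = 2*T² - 3*(-1 + T)/(5 + T) (v(T) = (T + 0)*(T + T) + ((-1 + T)/(5 + T))*(-3) = T*(2*T) - 3*(-1 + T)/(5 + T) = 2*T² - 3*(-1 + T)/(5 + T))
v(0)*(-22882) = ((3 - 3*0 + 2*0²*(5 + 0))/(5 + 0))*(-22882) = ((3 + 0 + 2*0*5)/5)*(-22882) = ((3 + 0 + 0)/5)*(-22882) = ((⅕)*3)*(-22882) = (⅗)*(-22882) = -68646/5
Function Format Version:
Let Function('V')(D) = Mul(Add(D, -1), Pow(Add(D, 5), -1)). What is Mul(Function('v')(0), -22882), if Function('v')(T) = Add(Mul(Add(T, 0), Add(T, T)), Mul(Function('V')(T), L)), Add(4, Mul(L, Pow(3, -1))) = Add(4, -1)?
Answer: Rational(-68646, 5) ≈ -13729.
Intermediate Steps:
Function('V')(D) = Mul(Pow(Add(5, D), -1), Add(-1, D)) (Function('V')(D) = Mul(Add(-1, D), Pow(Add(5, D), -1)) = Mul(Pow(Add(5, D), -1), Add(-1, D)))
L = -3 (L = Add(-12, Mul(3, Add(4, -1))) = Add(-12, Mul(3, 3)) = Add(-12, 9) = -3)
Function('v')(T) = Add(Mul(2, Pow(T, 2)), Mul(-3, Pow(Add(5, T), -1), Add(-1, T))) (Function('v')(T) = Add(Mul(Add(T, 0), Add(T, T)), Mul(Mul(Pow(Add(5, T), -1), Add(-1, T)), -3)) = Add(Mul(T, Mul(2, T)), Mul(-3, Pow(Add(5, T), -1), Add(-1, T))) = Add(Mul(2, Pow(T, 2)), Mul(-3, Pow(Add(5, T), -1), Add(-1, T))))
Mul(Function('v')(0), -22882) = Mul(Mul(Pow(Add(5, 0), -1), Add(3, Mul(-3, 0), Mul(2, Pow(0, 2), Add(5, 0)))), -22882) = Mul(Mul(Pow(5, -1), Add(3, 0, Mul(2, 0, 5))), -22882) = Mul(Mul(Rational(1, 5), Add(3, 0, 0)), -22882) = Mul(Mul(Rational(1, 5), 3), -22882) = Mul(Rational(3, 5), -22882) = Rational(-68646, 5)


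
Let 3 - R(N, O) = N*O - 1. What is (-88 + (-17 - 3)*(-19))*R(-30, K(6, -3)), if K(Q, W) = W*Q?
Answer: -156512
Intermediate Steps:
K(Q, W) = Q*W
R(N, O) = 4 - N*O (R(N, O) = 3 - (N*O - 1) = 3 - (-1 + N*O) = 3 + (1 - N*O) = 4 - N*O)
(-88 + (-17 - 3)*(-19))*R(-30, K(6, -3)) = (-88 + (-17 - 3)*(-19))*(4 - 1*(-30)*6*(-3)) = (-88 - 20*(-19))*(4 - 1*(-30)*(-18)) = (-88 + 380)*(4 - 540) = 292*(-536) = -156512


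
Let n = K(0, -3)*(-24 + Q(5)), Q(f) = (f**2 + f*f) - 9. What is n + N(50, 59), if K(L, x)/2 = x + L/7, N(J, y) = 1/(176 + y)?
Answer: -23969/235 ≈ -102.00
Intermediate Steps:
Q(f) = -9 + 2*f**2 (Q(f) = (f**2 + f**2) - 9 = 2*f**2 - 9 = -9 + 2*f**2)
K(L, x) = 2*x + 2*L/7 (K(L, x) = 2*(x + L/7) = 2*x + 2*L/7)
n = -102 (n = (2*(-3) + (2/7)*0)*(-24 + (-9 + 2*5**2)) = (-6 + 0)*(-24 + (-9 + 2*25)) = -6*(-24 + (-9 + 50)) = -6*(-24 + 41) = -6*17 = -102)
n + N(50, 59) = -102 + 1/(176 + 59) = -102 + 1/235 = -23969/235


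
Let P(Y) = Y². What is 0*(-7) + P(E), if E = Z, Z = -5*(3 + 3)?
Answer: 900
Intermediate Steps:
Z = -30 (Z = -5*6 = -30)
E = -30
0*(-7) + P(E) = 0*(-7) + (-30)² = 0 + 900 = 900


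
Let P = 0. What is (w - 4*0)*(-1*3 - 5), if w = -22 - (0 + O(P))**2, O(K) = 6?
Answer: 464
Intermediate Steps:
w = -58 (w = -22 - (0 + 6)**2 = -22 - 1*6**2 = -22 - 1*36 = -22 - 36 = -58)
(w - 4*0)*(-1*3 - 5) = (-58 - 4*0)*(-1*3 - 5) = (-58 + 0)*(-3 - 5) = -58*(-8) = 464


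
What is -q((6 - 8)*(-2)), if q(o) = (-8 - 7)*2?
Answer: 30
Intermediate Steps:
q(o) = -30 (q(o) = -15*2 = -30)
-q((6 - 8)*(-2)) = -1*(-30) = 30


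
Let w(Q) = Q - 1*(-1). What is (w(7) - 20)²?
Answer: 144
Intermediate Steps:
w(Q) = 1 + Q (w(Q) = Q + 1 = 1 + Q)
(w(7) - 20)² = ((1 + 7) - 20)² = (8 - 20)² = (-12)² = 144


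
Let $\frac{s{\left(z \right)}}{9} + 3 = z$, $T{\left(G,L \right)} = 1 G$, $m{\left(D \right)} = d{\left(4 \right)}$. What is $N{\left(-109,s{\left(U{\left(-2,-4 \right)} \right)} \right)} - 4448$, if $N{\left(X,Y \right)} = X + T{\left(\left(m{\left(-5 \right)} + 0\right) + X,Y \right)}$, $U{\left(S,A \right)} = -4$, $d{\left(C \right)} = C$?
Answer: $-4662$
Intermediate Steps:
$m{\left(D \right)} = 4$
$T{\left(G,L \right)} = G$
$s{\left(z \right)} = -27 + 9 z$
$N{\left(X,Y \right)} = 4 + 2 X$ ($N{\left(X,Y \right)} = X + \left(\left(4 + 0\right) + X\right) = X + \left(4 + X\right) = 4 + 2 X$)
$N{\left(-109,s{\left(U{\left(-2,-4 \right)} \right)} \right)} - 4448 = \left(4 + 2 \left(-109\right)\right) - 4448 = \left(4 - 218\right) - 4448 = -214 - 4448 = -4662$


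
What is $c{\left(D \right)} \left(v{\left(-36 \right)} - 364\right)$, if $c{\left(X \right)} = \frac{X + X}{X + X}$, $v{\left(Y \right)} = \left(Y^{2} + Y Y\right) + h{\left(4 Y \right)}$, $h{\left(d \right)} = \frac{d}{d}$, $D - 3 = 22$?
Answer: $2229$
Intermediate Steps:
$D = 25$ ($D = 3 + 22 = 25$)
$h{\left(d \right)} = 1$
$v{\left(Y \right)} = 1 + 2 Y^{2}$ ($v{\left(Y \right)} = \left(Y^{2} + Y Y\right) + 1 = \left(Y^{2} + Y^{2}\right) + 1 = 2 Y^{2} + 1 = 1 + 2 Y^{2}$)
$c{\left(X \right)} = 1$ ($c{\left(X \right)} = \frac{2 X}{2 X} = 2 X \frac{1}{2 X} = 1$)
$c{\left(D \right)} \left(v{\left(-36 \right)} - 364\right) = 1 \left(\left(1 + 2 \left(-36\right)^{2}\right) - 364\right) = 1 \left(\left(1 + 2 \cdot 1296\right) - 364\right) = 1 \left(\left(1 + 2592\right) - 364\right) = 1 \left(2593 - 364\right) = 1 \cdot 2229 = 2229$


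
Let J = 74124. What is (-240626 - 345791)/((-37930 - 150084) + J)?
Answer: 586417/113890 ≈ 5.1490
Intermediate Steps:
(-240626 - 345791)/((-37930 - 150084) + J) = (-240626 - 345791)/((-37930 - 150084) + 74124) = -586417/(-188014 + 74124) = -586417/(-113890) = -586417*(-1/113890) = 586417/113890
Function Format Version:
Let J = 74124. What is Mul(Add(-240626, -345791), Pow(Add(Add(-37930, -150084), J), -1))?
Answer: Rational(586417, 113890) ≈ 5.1490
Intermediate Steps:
Mul(Add(-240626, -345791), Pow(Add(Add(-37930, -150084), J), -1)) = Mul(Add(-240626, -345791), Pow(Add(Add(-37930, -150084), 74124), -1)) = Mul(-586417, Pow(Add(-188014, 74124), -1)) = Mul(-586417, Pow(-113890, -1)) = Mul(-586417, Rational(-1, 113890)) = Rational(586417, 113890)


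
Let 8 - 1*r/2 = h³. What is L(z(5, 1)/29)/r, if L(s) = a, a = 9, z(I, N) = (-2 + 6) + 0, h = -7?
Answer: 1/78 ≈ 0.012821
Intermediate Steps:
z(I, N) = 4 (z(I, N) = 4 + 0 = 4)
L(s) = 9
r = 702 (r = 16 - 2*(-7)³ = 16 - 2*(-343) = 16 + 686 = 702)
L(z(5, 1)/29)/r = 9/702 = 9*(1/702) = 1/78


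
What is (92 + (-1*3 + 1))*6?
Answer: 540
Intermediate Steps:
(92 + (-1*3 + 1))*6 = (92 + (-3 + 1))*6 = (92 - 2)*6 = 90*6 = 540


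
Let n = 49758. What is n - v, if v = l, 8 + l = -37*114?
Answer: 53984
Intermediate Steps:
l = -4226 (l = -8 - 37*114 = -8 - 4218 = -4226)
v = -4226
n - v = 49758 - 1*(-4226) = 49758 + 4226 = 53984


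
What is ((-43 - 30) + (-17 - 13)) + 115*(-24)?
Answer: -2863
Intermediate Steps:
((-43 - 30) + (-17 - 13)) + 115*(-24) = (-73 - 30) - 2760 = -103 - 2760 = -2863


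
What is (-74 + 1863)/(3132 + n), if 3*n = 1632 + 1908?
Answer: 1789/4312 ≈ 0.41489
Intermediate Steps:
n = 1180 (n = (1632 + 1908)/3 = (⅓)*3540 = 1180)
(-74 + 1863)/(3132 + n) = (-74 + 1863)/(3132 + 1180) = 1789/4312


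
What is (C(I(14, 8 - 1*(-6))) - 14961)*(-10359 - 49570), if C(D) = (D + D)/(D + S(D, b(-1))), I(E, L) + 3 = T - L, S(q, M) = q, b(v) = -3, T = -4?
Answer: 896537840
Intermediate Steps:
I(E, L) = -7 - L (I(E, L) = -3 + (-4 - L) = -7 - L)
C(D) = 1 (C(D) = (D + D)/(D + D) = (2*D)/((2*D)) = (2*D)*(1/(2*D)) = 1)
(C(I(14, 8 - 1*(-6))) - 14961)*(-10359 - 49570) = (1 - 14961)*(-10359 - 49570) = -14960*(-59929) = 896537840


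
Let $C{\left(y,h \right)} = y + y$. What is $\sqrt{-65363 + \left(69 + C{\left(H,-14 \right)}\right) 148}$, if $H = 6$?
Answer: $5 i \sqrt{2135} \approx 231.03 i$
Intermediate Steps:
$C{\left(y,h \right)} = 2 y$
$\sqrt{-65363 + \left(69 + C{\left(H,-14 \right)}\right) 148} = \sqrt{-65363 + \left(69 + 2 \cdot 6\right) 148} = \sqrt{-65363 + \left(69 + 12\right) 148} = \sqrt{-65363 + 81 \cdot 148} = \sqrt{-65363 + 11988} = \sqrt{-53375} = 5 i \sqrt{2135}$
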